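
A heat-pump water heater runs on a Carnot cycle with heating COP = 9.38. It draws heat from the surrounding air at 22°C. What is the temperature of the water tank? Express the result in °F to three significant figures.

135 °F

COP_HP = T_H/(T_H − T_C) rearranges to T_H = COP·T_C/(COP − 1).
With T_C = 295.15 K, T_H = 9.38 × 295.15/8.380 = 330.37 K.
Converting, 330.37 K = 135.00°F.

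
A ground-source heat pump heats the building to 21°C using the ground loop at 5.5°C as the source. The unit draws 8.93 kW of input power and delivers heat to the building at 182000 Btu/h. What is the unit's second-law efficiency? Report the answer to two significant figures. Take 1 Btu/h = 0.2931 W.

Converting, Q̇_H = 182000 Btu/h = 53.34 kW, so COP_actual = Q̇_H/Ẇ = 53.34/8.930 = 5.974.
In absolute terms T_C = 278.65 K and T_H = 294.15 K, so ΔT = 15.50 K.
COP_Carnot = T_H/ΔT = 294.15/15.50 = 18.98.
η_II = COP_actual/COP_Carnot = 5.974/18.98 = 0.3148.

0.31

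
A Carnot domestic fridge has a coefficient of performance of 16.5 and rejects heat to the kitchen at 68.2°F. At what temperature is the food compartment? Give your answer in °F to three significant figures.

For a Carnot refrigerator COP_R = T_C/(T_H − T_C), so T_C = COP·T_H/(1 + COP).
With T_H = 293.26 K, T_C = 16.5 × 293.26/17.50 = 276.50 K.
Converting, 276.50 K = 38.04°F.

38.0 °F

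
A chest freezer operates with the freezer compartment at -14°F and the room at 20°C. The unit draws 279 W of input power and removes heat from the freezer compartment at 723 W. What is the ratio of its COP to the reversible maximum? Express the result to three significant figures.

0.477

COP_actual = Q̇_C/Ẇ = 723.0/279.0 = 2.591.
In absolute terms T_C = 247.59 K and T_H = 293.15 K, so ΔT = 45.56 K.
COP_Carnot = T_C/ΔT = 247.59/45.56 = 5.435.
η_II = COP_actual/COP_Carnot = 2.591/5.435 = 0.4768.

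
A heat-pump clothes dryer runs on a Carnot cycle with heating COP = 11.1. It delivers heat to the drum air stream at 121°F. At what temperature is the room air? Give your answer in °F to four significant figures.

COP_HP = T_H/(T_H − T_C) gives T_H − T_C = T_H/COP.
With T_H = 322.59 K, T_C = 322.59 × (1 − 1/11.1) = 293.53 K.
Converting, 293.53 K = 68.69°F.

68.69 °F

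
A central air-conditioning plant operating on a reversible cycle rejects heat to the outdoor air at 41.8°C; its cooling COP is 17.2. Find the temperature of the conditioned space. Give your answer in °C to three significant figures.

24.5 °C

For a Carnot refrigerator COP_R = T_C/(T_H − T_C), so T_C = COP·T_H/(1 + COP).
With T_H = 314.95 K, T_C = 17.2 × 314.95/18.20 = 297.65 K.
Converting, 297.65 K = 24.50°C.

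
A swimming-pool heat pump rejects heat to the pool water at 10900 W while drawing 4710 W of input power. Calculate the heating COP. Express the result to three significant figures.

The first law gives Q̇_H = Q̇_C + Ẇ, so the three rates are Q̇_C = 6190, Q̇_H = 10900, Ẇ = 4710 W.
COP_HP = Q̇_H/Ẇ = 10900/4710 = 2.314.

2.31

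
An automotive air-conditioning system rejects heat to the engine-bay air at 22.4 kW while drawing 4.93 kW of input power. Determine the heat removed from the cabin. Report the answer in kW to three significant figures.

For a cyclic device the first law requires Q̇_H = Q̇_C + Ẇ.
Q̇_C = Q̇_H − Ẇ = 17.47 kW.

17.5 kW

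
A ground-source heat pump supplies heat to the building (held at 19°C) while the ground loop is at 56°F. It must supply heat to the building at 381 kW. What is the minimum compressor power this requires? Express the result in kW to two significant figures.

7.4 kW

In absolute terms T_C = 286.48 K and T_H = 292.15 K, so ΔT = 5.667 K.
COP_Carnot = T_H/ΔT = 292.15/5.667 = 51.56.
Ẇ_min = Q̇/COP_Carnot = 381.0/51.56 = 7.390 kW.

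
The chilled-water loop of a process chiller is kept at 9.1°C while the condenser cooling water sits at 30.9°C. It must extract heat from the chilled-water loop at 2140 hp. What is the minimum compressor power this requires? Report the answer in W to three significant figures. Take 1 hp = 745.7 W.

In absolute terms T_C = 282.25 K and T_H = 304.05 K, so ΔT = 21.80 K.
COP_Carnot = T_C/ΔT = 282.25/21.80 = 12.95.
Ẇ_min = Q̇/COP_Carnot = 2140/12.95 = 165.3 hp = 123300 W.

123000 W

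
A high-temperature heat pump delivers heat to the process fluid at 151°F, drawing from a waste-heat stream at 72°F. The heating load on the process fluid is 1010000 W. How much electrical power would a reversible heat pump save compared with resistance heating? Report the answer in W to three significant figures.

879000 W

In absolute terms T_C = 295.37 K and T_H = 339.26 K, so ΔT = 43.89 K.
COP_Carnot = T_H/ΔT = 339.26/43.89 = 7.730.
Resistance heating needs Ẇ_res = Q̇_H = 1010000 W; the reversible heat pump needs only Ẇ_hp = Q̇_H/COP = 130700 W.
Saving = 1010000 − 130700 = 879300 W.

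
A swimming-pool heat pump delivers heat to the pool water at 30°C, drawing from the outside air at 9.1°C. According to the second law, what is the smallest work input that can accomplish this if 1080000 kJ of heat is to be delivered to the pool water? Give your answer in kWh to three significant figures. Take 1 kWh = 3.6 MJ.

20.7 kWh

In absolute terms T_C = 282.25 K and T_H = 303.15 K, so ΔT = 20.90 K.
The reversible limit is COP_HP = T_H/ΔT = 14.50, so W_min = Q_H/COP = Q_H·ΔT/T_H.
W_min = 1080000 × 20.90/303.15 = 74460 kJ = 20.68 kWh.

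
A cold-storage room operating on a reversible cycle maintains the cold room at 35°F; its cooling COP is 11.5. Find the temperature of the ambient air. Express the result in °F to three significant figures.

78.0 °F

COP_R = T_C/(T_H − T_C) gives T_H − T_C = T_C/COP.
With T_C = 274.82 K, T_H = 274.82 × (1 + 1/11.5) = 298.71 K.
Converting, 298.71 K = 78.01°F.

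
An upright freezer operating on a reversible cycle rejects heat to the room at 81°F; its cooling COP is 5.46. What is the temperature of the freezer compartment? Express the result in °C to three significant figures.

-19.3 °C

For a Carnot refrigerator COP_R = T_C/(T_H − T_C), so T_C = COP·T_H/(1 + COP).
With T_H = 300.37 K, T_C = 5.46 × 300.37/6.460 = 253.87 K.
Converting, 253.87 K = -19.28°C.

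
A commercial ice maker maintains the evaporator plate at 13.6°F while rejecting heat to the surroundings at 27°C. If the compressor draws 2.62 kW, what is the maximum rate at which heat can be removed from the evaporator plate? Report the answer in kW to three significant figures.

18.5 kW

In absolute terms T_C = 262.93 K and T_H = 300.15 K, so ΔT = 37.22 K.
COP_Carnot = T_C/ΔT = 262.93/37.22 = 7.064.
Q̇_max = COP_Carnot × Ẇ = 7.064 × 2.620 kW = 18.51 kW.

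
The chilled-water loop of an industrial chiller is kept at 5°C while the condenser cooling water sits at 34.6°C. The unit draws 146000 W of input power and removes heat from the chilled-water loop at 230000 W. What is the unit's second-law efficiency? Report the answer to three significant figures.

COP_actual = Q̇_C/Ẇ = 230000/146000 = 1.575.
In absolute terms T_C = 278.15 K and T_H = 307.75 K, so ΔT = 29.60 K.
COP_Carnot = T_C/ΔT = 278.15/29.60 = 9.397.
η_II = COP_actual/COP_Carnot = 1.575/9.397 = 0.1676.

0.168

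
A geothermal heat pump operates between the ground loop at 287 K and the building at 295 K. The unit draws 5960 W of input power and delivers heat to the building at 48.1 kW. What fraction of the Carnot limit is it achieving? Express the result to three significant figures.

Converting, Q̇_H = 48.10 kW = 48100 W, so COP_actual = Q̇_H/Ẇ = 48100/5960 = 8.070.
The reservoir spacing is ΔT = 295 − 287 = 8.000 K.
COP_Carnot = T_H/ΔT = 295.00/8.000 = 36.88.
η_II = COP_actual/COP_Carnot = 8.070/36.88 = 0.2189.

0.219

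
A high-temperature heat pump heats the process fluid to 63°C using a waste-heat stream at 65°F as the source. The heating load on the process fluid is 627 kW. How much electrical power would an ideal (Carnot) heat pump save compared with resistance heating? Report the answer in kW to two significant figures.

540 kW

In absolute terms T_C = 291.48 K and T_H = 336.15 K, so ΔT = 44.67 K.
COP_Carnot = T_H/ΔT = 336.15/44.67 = 7.526.
Resistance heating needs Ẇ_res = Q̇_H = 627.0 kW; the reversible heat pump needs only Ẇ_hp = Q̇_H/COP = 83.31 kW.
Saving = 627.0 − 83.31 = 543.7 kW.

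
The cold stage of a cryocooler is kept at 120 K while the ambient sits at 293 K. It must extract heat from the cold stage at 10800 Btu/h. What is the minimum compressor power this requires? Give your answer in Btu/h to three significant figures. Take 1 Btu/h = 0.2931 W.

The reservoir spacing is ΔT = 293 − 120 = 173.0 K.
COP_Carnot = T_C/ΔT = 120.00/173.0 = 0.6936.
Ẇ_min = Q̇/COP_Carnot = 10800/0.6936 = 15570 Btu/h.

15600 Btu/h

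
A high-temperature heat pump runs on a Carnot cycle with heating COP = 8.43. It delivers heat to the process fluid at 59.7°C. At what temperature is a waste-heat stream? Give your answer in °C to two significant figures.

COP_HP = T_H/(T_H − T_C) gives T_H − T_C = T_H/COP.
With T_H = 332.85 K, T_C = 332.85 × (1 − 1/8.43) = 293.37 K.
Converting, 293.37 K = 20.22°C.

20 °C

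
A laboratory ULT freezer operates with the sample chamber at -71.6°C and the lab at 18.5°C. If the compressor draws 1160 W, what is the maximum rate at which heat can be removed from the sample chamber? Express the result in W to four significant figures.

In absolute terms T_C = 201.55 K and T_H = 291.65 K, so ΔT = 90.10 K.
COP_Carnot = T_C/ΔT = 201.55/90.10 = 2.237.
Q̇_max = COP_Carnot × Ẇ = 2.237 × 1160 W = 2595 W.

2595 W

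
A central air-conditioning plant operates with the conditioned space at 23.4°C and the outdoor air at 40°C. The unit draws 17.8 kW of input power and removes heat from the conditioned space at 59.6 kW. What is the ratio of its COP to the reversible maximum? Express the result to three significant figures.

0.187

COP_actual = Q̇_C/Ẇ = 59.60/17.80 = 3.348.
In absolute terms T_C = 296.55 K and T_H = 313.15 K, so ΔT = 16.60 K.
COP_Carnot = T_C/ΔT = 296.55/16.60 = 17.86.
η_II = COP_actual/COP_Carnot = 3.348/17.86 = 0.1874.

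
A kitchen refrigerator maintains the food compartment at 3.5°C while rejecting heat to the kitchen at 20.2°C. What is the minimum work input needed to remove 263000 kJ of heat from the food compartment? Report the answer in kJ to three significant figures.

15900 kJ

In absolute terms T_C = 276.65 K and T_H = 293.35 K, so ΔT = 16.70 K.
The reversible limit is COP_R = T_C/ΔT = 16.57, so W_min = Q_C/COP = Q_C·ΔT/T_C.
W_min = 263000 × 16.70/276.65 = 15880 kJ.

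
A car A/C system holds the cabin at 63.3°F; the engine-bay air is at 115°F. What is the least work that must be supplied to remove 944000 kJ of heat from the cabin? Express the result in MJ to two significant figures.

93 MJ

In absolute terms T_C = 290.54 K and T_H = 319.26 K, so ΔT = 28.72 K.
The reversible limit is COP_R = T_C/ΔT = 10.12, so W_min = Q_C/COP = Q_C·ΔT/T_C.
W_min = 944000 × 28.72/290.54 = 93320 kJ = 93.32 MJ.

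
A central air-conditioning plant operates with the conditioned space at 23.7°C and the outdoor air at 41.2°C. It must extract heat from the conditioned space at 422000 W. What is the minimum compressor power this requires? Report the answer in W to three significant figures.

24900 W

In absolute terms T_C = 296.85 K and T_H = 314.35 K, so ΔT = 17.50 K.
COP_Carnot = T_C/ΔT = 296.85/17.50 = 16.96.
Ẇ_min = Q̇/COP_Carnot = 422000/16.96 = 24880 W.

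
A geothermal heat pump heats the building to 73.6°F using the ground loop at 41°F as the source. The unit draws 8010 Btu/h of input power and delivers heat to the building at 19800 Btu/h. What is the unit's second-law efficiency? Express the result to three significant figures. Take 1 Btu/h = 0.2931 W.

0.151

COP_actual = Q̇_H/Ẇ = 19800/8010 = 2.472.
In absolute terms T_C = 278.15 K and T_H = 296.26 K, so ΔT = 18.11 K.
COP_Carnot = T_H/ΔT = 296.26/18.11 = 16.36.
η_II = COP_actual/COP_Carnot = 2.472/16.36 = 0.1511.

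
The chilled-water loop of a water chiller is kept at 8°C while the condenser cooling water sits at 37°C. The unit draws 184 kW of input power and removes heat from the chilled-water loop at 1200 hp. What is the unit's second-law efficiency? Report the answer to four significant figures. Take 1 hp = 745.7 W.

0.5016

Converting, Q̇_C = 1200 hp = 894.8 kW, so COP_actual = Q̇_C/Ẇ = 894.8/184.0 = 4.863.
In absolute terms T_C = 281.15 K and T_H = 310.15 K, so ΔT = 29.00 K.
COP_Carnot = T_C/ΔT = 281.15/29.00 = 9.695.
η_II = COP_actual/COP_Carnot = 4.863/9.695 = 0.5016.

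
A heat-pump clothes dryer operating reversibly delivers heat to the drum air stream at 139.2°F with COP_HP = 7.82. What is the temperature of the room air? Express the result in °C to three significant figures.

COP_HP = T_H/(T_H − T_C) gives T_H − T_C = T_H/COP.
With T_H = 332.71 K, T_C = 332.71 × (1 − 1/7.82) = 290.16 K.
Converting, 290.16 K = 17.01°C.

17.0 °C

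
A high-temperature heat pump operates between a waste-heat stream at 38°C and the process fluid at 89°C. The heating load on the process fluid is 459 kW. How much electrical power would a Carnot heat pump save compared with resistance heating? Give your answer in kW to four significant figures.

394.4 kW

In absolute terms T_C = 311.15 K and T_H = 362.15 K, so ΔT = 51.00 K.
COP_Carnot = T_H/ΔT = 362.15/51.00 = 7.101.
Resistance heating needs Ẇ_res = Q̇_H = 459.0 kW; the reversible heat pump needs only Ẇ_hp = Q̇_H/COP = 64.64 kW.
Saving = 459.0 − 64.64 = 394.4 kW.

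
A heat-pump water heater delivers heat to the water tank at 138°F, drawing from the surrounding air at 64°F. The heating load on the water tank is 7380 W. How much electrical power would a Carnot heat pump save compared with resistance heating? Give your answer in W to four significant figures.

In absolute terms T_C = 290.93 K and T_H = 332.04 K, so ΔT = 41.11 K.
COP_Carnot = T_H/ΔT = 332.04/41.11 = 8.077.
Resistance heating needs Ẇ_res = Q̇_H = 7380 W; the reversible heat pump needs only Ẇ_hp = Q̇_H/COP = 913.7 W.
Saving = 7380 − 913.7 = 6466 W.

6466 W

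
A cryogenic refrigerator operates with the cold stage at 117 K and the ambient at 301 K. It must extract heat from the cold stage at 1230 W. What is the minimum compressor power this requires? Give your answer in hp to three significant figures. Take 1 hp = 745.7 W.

2.59 hp

The reservoir spacing is ΔT = 301 − 117 = 184.0 K.
COP_Carnot = T_C/ΔT = 117.00/184.0 = 0.6359.
Ẇ_min = Q̇/COP_Carnot = 1230/0.6359 = 1934 W = 2.594 hp.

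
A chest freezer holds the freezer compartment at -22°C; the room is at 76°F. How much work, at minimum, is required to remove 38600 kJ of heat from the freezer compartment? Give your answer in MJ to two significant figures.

7.1 MJ

In absolute terms T_C = 251.15 K and T_H = 297.59 K, so ΔT = 46.44 K.
The reversible limit is COP_R = T_C/ΔT = 5.408, so W_min = Q_C/COP = Q_C·ΔT/T_C.
W_min = 38600 × 46.44/251.15 = 7138 kJ = 7.138 MJ.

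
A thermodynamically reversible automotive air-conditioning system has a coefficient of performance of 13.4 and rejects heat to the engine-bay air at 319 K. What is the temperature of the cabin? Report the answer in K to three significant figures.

For a Carnot refrigerator COP_R = T_C/(T_H − T_C), so T_C = COP·T_H/(1 + COP).
With T_H = 319.00 K, T_C = 13.4 × 319.00/14.40 = 296.85 K.

297 K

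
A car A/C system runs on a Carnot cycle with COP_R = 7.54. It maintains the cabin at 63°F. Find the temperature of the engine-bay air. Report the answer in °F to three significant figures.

132 °F

COP_R = T_C/(T_H − T_C) gives T_H − T_C = T_C/COP.
With T_C = 290.37 K, T_H = 290.37 × (1 + 1/7.54) = 328.88 K.
Converting, 328.88 K = 132.32°F.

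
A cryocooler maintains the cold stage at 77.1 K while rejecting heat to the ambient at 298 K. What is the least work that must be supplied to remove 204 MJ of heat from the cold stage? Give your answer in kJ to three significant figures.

The reservoir spacing is ΔT = 298 − 77.1 = 220.9 K.
The reversible limit is COP_R = T_C/ΔT = 0.3490, so W_min = Q_C/COP = Q_C·ΔT/T_C.
W_min = 204.0 × 220.9/77.10 = 584.5 MJ = 584500 kJ.

584000 kJ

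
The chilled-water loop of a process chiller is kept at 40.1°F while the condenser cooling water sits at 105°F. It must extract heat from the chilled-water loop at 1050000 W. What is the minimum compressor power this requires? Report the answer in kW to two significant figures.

140 kW

In absolute terms T_C = 277.65 K and T_H = 313.71 K, so ΔT = 36.06 K.
COP_Carnot = T_C/ΔT = 277.65/36.06 = 7.701.
Ẇ_min = Q̇/COP_Carnot = 1050000/7.701 = 136400 W = 136.4 kW.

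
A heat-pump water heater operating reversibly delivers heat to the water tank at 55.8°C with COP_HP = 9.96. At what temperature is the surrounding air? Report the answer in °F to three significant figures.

73.0 °F

COP_HP = T_H/(T_H − T_C) gives T_H − T_C = T_H/COP.
With T_H = 328.95 K, T_C = 328.95 × (1 − 1/9.96) = 295.92 K.
Converting, 295.92 K = 72.99°F.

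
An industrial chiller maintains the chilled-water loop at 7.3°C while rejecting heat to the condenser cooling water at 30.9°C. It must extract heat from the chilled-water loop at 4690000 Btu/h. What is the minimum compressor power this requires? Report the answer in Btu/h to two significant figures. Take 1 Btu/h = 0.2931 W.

390000 Btu/h

In absolute terms T_C = 280.45 K and T_H = 304.05 K, so ΔT = 23.60 K.
COP_Carnot = T_C/ΔT = 280.45/23.60 = 11.88.
Ẇ_min = Q̇/COP_Carnot = 4690000/11.88 = 394700 Btu/h.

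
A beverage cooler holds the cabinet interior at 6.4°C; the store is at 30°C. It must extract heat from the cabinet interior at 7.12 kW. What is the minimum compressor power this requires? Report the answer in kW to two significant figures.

0.60 kW

In absolute terms T_C = 279.55 K and T_H = 303.15 K, so ΔT = 23.60 K.
COP_Carnot = T_C/ΔT = 279.55/23.60 = 11.85.
Ẇ_min = Q̇/COP_Carnot = 7.120/11.85 = 0.6011 kW.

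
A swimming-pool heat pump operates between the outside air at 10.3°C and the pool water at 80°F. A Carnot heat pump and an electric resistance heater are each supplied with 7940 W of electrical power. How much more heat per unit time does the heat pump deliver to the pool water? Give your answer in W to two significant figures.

140000 W

In absolute terms T_C = 283.45 K and T_H = 299.82 K, so ΔT = 16.37 K.
COP_Carnot = T_H/ΔT = 299.82/16.37 = 18.32.
The heat pump delivers Q̇_H = COP × Ẇ = 145500 W; the resistance heater delivers Ẇ = 7940 W.
Extra = (COP − 1)·Ẇ = 137500 W.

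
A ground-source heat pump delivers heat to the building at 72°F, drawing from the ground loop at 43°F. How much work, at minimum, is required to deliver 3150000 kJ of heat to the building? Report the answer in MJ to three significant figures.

172 MJ

In absolute terms T_C = 279.26 K and T_H = 295.37 K, so ΔT = 16.11 K.
The reversible limit is COP_HP = T_H/ΔT = 18.33, so W_min = Q_H/COP = Q_H·ΔT/T_H.
W_min = 3150000 × 16.11/295.37 = 171800 kJ = 171.8 MJ.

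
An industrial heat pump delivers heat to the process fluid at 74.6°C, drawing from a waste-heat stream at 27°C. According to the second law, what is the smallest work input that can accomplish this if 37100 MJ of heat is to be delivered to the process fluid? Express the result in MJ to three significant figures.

In absolute terms T_C = 300.15 K and T_H = 347.75 K, so ΔT = 47.60 K.
The reversible limit is COP_HP = T_H/ΔT = 7.306, so W_min = Q_H/COP = Q_H·ΔT/T_H.
W_min = 37100 × 47.60/347.75 = 5078 MJ.

5080 MJ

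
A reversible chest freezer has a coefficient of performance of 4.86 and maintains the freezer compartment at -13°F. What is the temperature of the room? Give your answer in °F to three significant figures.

78.9 °F

COP_R = T_C/(T_H − T_C) gives T_H − T_C = T_C/COP.
With T_C = 248.15 K, T_H = 248.15 × (1 + 1/4.86) = 299.21 K.
Converting, 299.21 K = 78.91°F.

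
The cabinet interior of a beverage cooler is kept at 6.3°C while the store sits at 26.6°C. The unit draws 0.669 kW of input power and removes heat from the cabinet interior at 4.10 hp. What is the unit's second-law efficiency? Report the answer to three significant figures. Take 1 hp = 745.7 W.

0.332

Converting, Q̇_C = 4.100 hp = 3.057 kW, so COP_actual = Q̇_C/Ẇ = 3.057/0.6690 = 4.570.
In absolute terms T_C = 279.45 K and T_H = 299.75 K, so ΔT = 20.30 K.
COP_Carnot = T_C/ΔT = 279.45/20.30 = 13.77.
η_II = COP_actual/COP_Carnot = 4.570/13.77 = 0.3320.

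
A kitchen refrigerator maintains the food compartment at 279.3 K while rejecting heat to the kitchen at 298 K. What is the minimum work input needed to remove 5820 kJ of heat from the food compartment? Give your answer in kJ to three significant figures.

The reservoir spacing is ΔT = 298 − 279.3 = 18.70 K.
The reversible limit is COP_R = T_C/ΔT = 14.94, so W_min = Q_C/COP = Q_C·ΔT/T_C.
W_min = 5820 × 18.70/279.30 = 389.7 kJ.

390 kJ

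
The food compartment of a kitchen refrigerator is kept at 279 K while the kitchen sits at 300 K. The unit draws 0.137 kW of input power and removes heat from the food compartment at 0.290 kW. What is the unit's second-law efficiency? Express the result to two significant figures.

0.16

COP_actual = Q̇_C/Ẇ = 0.2900/0.1370 = 2.117.
The reservoir spacing is ΔT = 300 − 279 = 21.00 K.
COP_Carnot = T_C/ΔT = 279.00/21.00 = 13.29.
η_II = COP_actual/COP_Carnot = 2.117/13.29 = 0.1593.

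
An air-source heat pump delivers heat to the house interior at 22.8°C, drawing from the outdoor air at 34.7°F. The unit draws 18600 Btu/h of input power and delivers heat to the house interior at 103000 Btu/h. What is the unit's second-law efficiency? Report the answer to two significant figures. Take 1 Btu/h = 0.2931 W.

COP_actual = Q̇_H/Ẇ = 103000/18600 = 5.538.
In absolute terms T_C = 274.65 K and T_H = 295.95 K, so ΔT = 21.30 K.
COP_Carnot = T_H/ΔT = 295.95/21.30 = 13.89.
η_II = COP_actual/COP_Carnot = 5.538/13.89 = 0.3986.

0.40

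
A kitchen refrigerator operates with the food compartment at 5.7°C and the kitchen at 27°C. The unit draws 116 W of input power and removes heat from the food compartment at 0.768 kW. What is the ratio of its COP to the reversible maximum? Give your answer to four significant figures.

0.5057

Converting, Q̇_C = 0.7680 kW = 768.0 W, so COP_actual = Q̇_C/Ẇ = 768.0/116.0 = 6.621.
In absolute terms T_C = 278.85 K and T_H = 300.15 K, so ΔT = 21.30 K.
COP_Carnot = T_C/ΔT = 278.85/21.30 = 13.09.
η_II = COP_actual/COP_Carnot = 6.621/13.09 = 0.5057.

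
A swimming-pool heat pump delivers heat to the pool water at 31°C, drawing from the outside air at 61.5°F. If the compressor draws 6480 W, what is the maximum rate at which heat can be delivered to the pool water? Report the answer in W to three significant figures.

135000 W

In absolute terms T_C = 289.54 K and T_H = 304.15 K, so ΔT = 14.61 K.
COP_Carnot = T_H/ΔT = 304.15/14.61 = 20.82.
Q̇_max = COP_Carnot × Ẇ = 20.82 × 6480 W = 134900 W.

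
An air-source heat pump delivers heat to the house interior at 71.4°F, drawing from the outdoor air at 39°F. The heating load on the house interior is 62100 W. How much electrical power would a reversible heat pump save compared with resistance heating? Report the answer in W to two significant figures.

In absolute terms T_C = 277.04 K and T_H = 295.04 K, so ΔT = 18.00 K.
COP_Carnot = T_H/ΔT = 295.04/18.00 = 16.39.
Resistance heating needs Ẇ_res = Q̇_H = 62100 W; the reversible heat pump needs only Ẇ_hp = Q̇_H/COP = 3789 W.
Saving = 62100 − 3789 = 58310 W.

58000 W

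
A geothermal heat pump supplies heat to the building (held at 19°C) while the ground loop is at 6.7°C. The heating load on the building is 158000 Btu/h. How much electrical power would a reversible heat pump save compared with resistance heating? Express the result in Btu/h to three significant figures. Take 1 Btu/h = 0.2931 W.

151000 Btu/h

In absolute terms T_C = 279.85 K and T_H = 292.15 K, so ΔT = 12.30 K.
COP_Carnot = T_H/ΔT = 292.15/12.30 = 23.75.
Resistance heating needs Ẇ_res = Q̇_H = 158000 Btu/h; the reversible heat pump needs only Ẇ_hp = Q̇_H/COP = 6652 Btu/h.
Saving = 158000 − 6652 = 151300 Btu/h.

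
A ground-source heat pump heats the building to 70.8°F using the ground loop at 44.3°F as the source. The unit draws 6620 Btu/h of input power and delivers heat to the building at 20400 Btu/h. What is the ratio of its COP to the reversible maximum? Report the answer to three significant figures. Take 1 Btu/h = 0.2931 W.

COP_actual = Q̇_H/Ẇ = 20400/6620 = 3.082.
In absolute terms T_C = 279.98 K and T_H = 294.71 K, so ΔT = 14.72 K.
COP_Carnot = T_H/ΔT = 294.71/14.72 = 20.02.
η_II = COP_actual/COP_Carnot = 3.082/20.02 = 0.1539.

0.154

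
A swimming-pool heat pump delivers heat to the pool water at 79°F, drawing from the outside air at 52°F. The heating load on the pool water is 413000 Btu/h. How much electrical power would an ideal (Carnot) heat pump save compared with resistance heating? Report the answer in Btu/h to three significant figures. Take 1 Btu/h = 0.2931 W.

392000 Btu/h

In absolute terms T_C = 284.26 K and T_H = 299.26 K, so ΔT = 15.00 K.
COP_Carnot = T_H/ΔT = 299.26/15.00 = 19.95.
Resistance heating needs Ẇ_res = Q̇_H = 413000 Btu/h; the reversible heat pump needs only Ẇ_hp = Q̇_H/COP = 20700 Btu/h.
Saving = 413000 − 20700 = 392300 Btu/h.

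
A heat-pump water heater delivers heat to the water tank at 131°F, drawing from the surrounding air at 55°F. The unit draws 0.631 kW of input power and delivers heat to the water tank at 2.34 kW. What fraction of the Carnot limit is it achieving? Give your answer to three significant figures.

0.477

COP_actual = Q̇_H/Ẇ = 2.340/0.6310 = 3.708.
In absolute terms T_C = 285.93 K and T_H = 328.15 K, so ΔT = 42.22 K.
COP_Carnot = T_H/ΔT = 328.15/42.22 = 7.772.
η_II = COP_actual/COP_Carnot = 3.708/7.772 = 0.4772.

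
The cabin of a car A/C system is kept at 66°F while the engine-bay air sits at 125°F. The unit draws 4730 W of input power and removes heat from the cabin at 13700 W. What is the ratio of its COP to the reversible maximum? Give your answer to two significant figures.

0.33

COP_actual = Q̇_C/Ẇ = 13700/4730 = 2.896.
In absolute terms T_C = 292.04 K and T_H = 324.82 K, so ΔT = 32.78 K.
COP_Carnot = T_C/ΔT = 292.04/32.78 = 8.910.
η_II = COP_actual/COP_Carnot = 2.896/8.910 = 0.3251.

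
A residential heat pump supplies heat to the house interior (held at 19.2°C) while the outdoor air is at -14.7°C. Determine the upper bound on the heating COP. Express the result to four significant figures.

8.624

In absolute terms T_C = 258.45 K and T_H = 292.35 K, so ΔT = 33.90 K.
For a reversible cycle, COP_Carnot = T_H/ΔT = 292.35/33.90 = 8.624.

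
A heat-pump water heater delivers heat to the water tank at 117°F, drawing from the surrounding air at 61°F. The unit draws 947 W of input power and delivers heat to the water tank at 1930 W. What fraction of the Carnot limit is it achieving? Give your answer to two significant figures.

0.20

COP_actual = Q̇_H/Ẇ = 1930/947.0 = 2.038.
In absolute terms T_C = 289.26 K and T_H = 320.37 K, so ΔT = 31.11 K.
COP_Carnot = T_H/ΔT = 320.37/31.11 = 10.30.
η_II = COP_actual/COP_Carnot = 2.038/10.30 = 0.1979.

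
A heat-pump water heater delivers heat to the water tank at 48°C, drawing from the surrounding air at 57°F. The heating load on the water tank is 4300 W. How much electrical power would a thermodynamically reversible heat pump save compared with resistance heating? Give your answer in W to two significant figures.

In absolute terms T_C = 287.04 K and T_H = 321.15 K, so ΔT = 34.11 K.
COP_Carnot = T_H/ΔT = 321.15/34.11 = 9.415.
Resistance heating needs Ẇ_res = Q̇_H = 4300 W; the reversible heat pump needs only Ẇ_hp = Q̇_H/COP = 456.7 W.
Saving = 4300 − 456.7 = 3843 W.

3800 W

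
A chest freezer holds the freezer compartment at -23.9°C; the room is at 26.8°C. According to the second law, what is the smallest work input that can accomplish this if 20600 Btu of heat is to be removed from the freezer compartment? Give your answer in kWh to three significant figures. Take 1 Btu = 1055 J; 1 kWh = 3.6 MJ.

1.23 kWh

In absolute terms T_C = 249.25 K and T_H = 299.95 K, so ΔT = 50.70 K.
The reversible limit is COP_R = T_C/ΔT = 4.916, so W_min = Q_C/COP = Q_C·ΔT/T_C.
W_min = 20600 × 50.70/249.25 = 4190 Btu = 1.228 kWh.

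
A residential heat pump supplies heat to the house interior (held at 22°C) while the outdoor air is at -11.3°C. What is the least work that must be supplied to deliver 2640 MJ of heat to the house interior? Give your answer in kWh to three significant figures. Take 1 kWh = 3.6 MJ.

82.7 kWh

In absolute terms T_C = 261.85 K and T_H = 295.15 K, so ΔT = 33.30 K.
The reversible limit is COP_HP = T_H/ΔT = 8.863, so W_min = Q_H/COP = Q_H·ΔT/T_H.
W_min = 2640 × 33.30/295.15 = 297.9 MJ = 82.74 kWh.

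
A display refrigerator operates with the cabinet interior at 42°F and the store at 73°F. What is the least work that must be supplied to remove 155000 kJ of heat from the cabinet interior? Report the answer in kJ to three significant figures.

9580 kJ

In absolute terms T_C = 278.71 K and T_H = 295.93 K, so ΔT = 17.22 K.
The reversible limit is COP_R = T_C/ΔT = 16.18, so W_min = Q_C/COP = Q_C·ΔT/T_C.
W_min = 155000 × 17.22/278.71 = 9578 kJ.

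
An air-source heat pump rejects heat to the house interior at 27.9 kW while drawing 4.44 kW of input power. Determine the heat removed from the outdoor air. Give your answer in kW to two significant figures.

For a cyclic device the first law requires Q̇_H = Q̇_C + Ẇ.
Q̇_C = Q̇_H − Ẇ = 23.46 kW.

23 kW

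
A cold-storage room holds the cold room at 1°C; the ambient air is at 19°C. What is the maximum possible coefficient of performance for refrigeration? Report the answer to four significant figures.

15.23

In absolute terms T_C = 274.15 K and T_H = 292.15 K, so ΔT = 18.00 K.
For a reversible cycle, COP_Carnot = T_C/ΔT = 274.15/18.00 = 15.23.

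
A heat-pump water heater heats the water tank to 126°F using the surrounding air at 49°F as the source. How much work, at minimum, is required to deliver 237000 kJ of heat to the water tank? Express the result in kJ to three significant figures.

31200 kJ

In absolute terms T_C = 282.59 K and T_H = 325.37 K, so ΔT = 42.78 K.
The reversible limit is COP_HP = T_H/ΔT = 7.606, so W_min = Q_H/COP = Q_H·ΔT/T_H.
W_min = 237000 × 42.78/325.37 = 31160 kJ.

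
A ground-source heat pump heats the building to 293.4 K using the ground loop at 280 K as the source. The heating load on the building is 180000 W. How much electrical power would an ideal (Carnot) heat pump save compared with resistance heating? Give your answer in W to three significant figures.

The reservoir spacing is ΔT = 293.4 − 280 = 13.40 K.
COP_Carnot = T_H/ΔT = 293.40/13.40 = 21.90.
Resistance heating needs Ẇ_res = Q̇_H = 180000 W; the reversible heat pump needs only Ẇ_hp = Q̇_H/COP = 8221 W.
Saving = 180000 − 8221 = 171800 W.

172000 W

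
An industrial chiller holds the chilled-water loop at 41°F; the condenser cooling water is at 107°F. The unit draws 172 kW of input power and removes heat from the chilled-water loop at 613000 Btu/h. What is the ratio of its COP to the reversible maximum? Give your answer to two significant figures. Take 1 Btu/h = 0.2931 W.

Converting, Q̇_C = 613000 Btu/h = 179.7 kW, so COP_actual = Q̇_C/Ẇ = 179.7/172.0 = 1.045.
In absolute terms T_C = 278.15 K and T_H = 314.82 K, so ΔT = 36.67 K.
COP_Carnot = T_C/ΔT = 278.15/36.67 = 7.586.
η_II = COP_actual/COP_Carnot = 1.045/7.586 = 0.1377.

0.14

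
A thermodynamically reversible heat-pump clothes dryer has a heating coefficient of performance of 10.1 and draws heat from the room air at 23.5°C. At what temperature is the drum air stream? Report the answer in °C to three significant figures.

56.1 °C

COP_HP = T_H/(T_H − T_C) rearranges to T_H = COP·T_C/(COP − 1).
With T_C = 296.65 K, T_H = 10.1 × 296.65/9.100 = 329.25 K.
Converting, 329.25 K = 56.10°C.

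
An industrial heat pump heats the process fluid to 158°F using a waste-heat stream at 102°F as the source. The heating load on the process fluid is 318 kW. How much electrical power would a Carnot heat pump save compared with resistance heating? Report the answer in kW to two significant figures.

290 kW

In absolute terms T_C = 312.04 K and T_H = 343.15 K, so ΔT = 31.11 K.
COP_Carnot = T_H/ΔT = 343.15/31.11 = 11.03.
Resistance heating needs Ẇ_res = Q̇_H = 318.0 kW; the reversible heat pump needs only Ẇ_hp = Q̇_H/COP = 28.83 kW.
Saving = 318.0 − 28.83 = 289.2 kW.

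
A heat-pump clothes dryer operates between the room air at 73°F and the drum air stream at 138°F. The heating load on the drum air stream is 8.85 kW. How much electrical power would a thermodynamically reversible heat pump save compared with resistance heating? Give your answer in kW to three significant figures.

7.89 kW

In absolute terms T_C = 295.93 K and T_H = 332.04 K, so ΔT = 36.11 K.
COP_Carnot = T_H/ΔT = 332.04/36.11 = 9.195.
Resistance heating needs Ẇ_res = Q̇_H = 8.850 kW; the reversible heat pump needs only Ẇ_hp = Q̇_H/COP = 0.9625 kW.
Saving = 8.850 − 0.9625 = 7.888 kW.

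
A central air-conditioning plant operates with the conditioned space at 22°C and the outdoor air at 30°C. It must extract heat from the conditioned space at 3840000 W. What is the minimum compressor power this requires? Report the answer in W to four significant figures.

104100 W

In absolute terms T_C = 295.15 K and T_H = 303.15 K, so ΔT = 8.000 K.
COP_Carnot = T_C/ΔT = 295.15/8.000 = 36.89.
Ẇ_min = Q̇/COP_Carnot = 3840000/36.89 = 104100 W.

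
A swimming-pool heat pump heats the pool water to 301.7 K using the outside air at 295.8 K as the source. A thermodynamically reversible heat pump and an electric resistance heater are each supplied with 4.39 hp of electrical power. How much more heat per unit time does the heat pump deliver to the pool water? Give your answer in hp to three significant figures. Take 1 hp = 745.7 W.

220 hp

The reservoir spacing is ΔT = 301.7 − 295.8 = 5.900 K.
COP_Carnot = T_H/ΔT = 301.70/5.900 = 51.14.
The heat pump delivers Q̇_H = COP × Ẇ = 224.5 hp; the resistance heater delivers Ẇ = 4.390 hp.
Extra = (COP − 1)·Ẇ = 220.1 hp.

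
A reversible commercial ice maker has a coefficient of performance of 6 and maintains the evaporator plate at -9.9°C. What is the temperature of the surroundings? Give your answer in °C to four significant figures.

33.98 °C

COP_R = T_C/(T_H − T_C) gives T_H − T_C = T_C/COP.
With T_C = 263.25 K, T_H = 263.25 × (1 + 1/6) = 307.12 K.
Converting, 307.12 K = 33.98°C.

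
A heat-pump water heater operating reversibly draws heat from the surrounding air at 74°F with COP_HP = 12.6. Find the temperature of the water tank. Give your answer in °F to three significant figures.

COP_HP = T_H/(T_H − T_C) rearranges to T_H = COP·T_C/(COP − 1).
With T_C = 296.48 K, T_H = 12.6 × 296.48/11.60 = 322.04 K.
Converting, 322.04 K = 120.01°F.

120 °F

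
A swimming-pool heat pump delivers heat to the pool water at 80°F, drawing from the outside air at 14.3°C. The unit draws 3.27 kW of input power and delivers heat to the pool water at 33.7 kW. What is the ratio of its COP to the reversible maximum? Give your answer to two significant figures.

0.43

COP_actual = Q̇_H/Ẇ = 33.70/3.270 = 10.31.
In absolute terms T_C = 287.45 K and T_H = 299.82 K, so ΔT = 12.37 K.
COP_Carnot = T_H/ΔT = 299.82/12.37 = 24.24.
η_II = COP_actual/COP_Carnot = 10.31/24.24 = 0.4251.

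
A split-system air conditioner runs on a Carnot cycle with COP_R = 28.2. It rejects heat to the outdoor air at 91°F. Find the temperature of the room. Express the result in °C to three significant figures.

22.3 °C

For a Carnot refrigerator COP_R = T_C/(T_H − T_C), so T_C = COP·T_H/(1 + COP).
With T_H = 305.93 K, T_C = 28.2 × 305.93/29.20 = 295.45 K.
Converting, 295.45 K = 22.30°C.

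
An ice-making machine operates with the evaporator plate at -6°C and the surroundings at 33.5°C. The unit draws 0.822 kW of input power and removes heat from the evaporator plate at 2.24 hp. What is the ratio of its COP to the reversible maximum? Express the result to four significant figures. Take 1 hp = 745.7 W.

0.3005

Converting, Q̇_C = 2.240 hp = 1.670 kW, so COP_actual = Q̇_C/Ẇ = 1.670/0.8220 = 2.032.
In absolute terms T_C = 267.15 K and T_H = 306.65 K, so ΔT = 39.50 K.
COP_Carnot = T_C/ΔT = 267.15/39.50 = 6.763.
η_II = COP_actual/COP_Carnot = 2.032/6.763 = 0.3005.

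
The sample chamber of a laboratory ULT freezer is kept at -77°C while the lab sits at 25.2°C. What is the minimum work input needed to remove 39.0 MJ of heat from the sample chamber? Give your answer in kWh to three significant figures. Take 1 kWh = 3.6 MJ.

In absolute terms T_C = 196.15 K and T_H = 298.35 K, so ΔT = 102.2 K.
The reversible limit is COP_R = T_C/ΔT = 1.919, so W_min = Q_C/COP = Q_C·ΔT/T_C.
W_min = 39.00 × 102.2/196.15 = 20.32 MJ = 5.644 kWh.

5.64 kWh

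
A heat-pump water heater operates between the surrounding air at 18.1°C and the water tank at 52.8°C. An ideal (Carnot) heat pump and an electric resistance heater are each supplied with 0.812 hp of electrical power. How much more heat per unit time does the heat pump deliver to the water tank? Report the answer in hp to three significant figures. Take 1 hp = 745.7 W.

6.82 hp

In absolute terms T_C = 291.25 K and T_H = 325.95 K, so ΔT = 34.70 K.
COP_Carnot = T_H/ΔT = 325.95/34.70 = 9.393.
The heat pump delivers Q̇_H = COP × Ẇ = 7.627 hp; the resistance heater delivers Ẇ = 0.8120 hp.
Extra = (COP − 1)·Ẇ = 6.815 hp.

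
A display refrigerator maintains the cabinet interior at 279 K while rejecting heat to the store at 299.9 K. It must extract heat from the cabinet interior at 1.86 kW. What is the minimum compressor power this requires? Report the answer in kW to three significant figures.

0.139 kW

The reservoir spacing is ΔT = 299.9 − 279 = 20.90 K.
COP_Carnot = T_C/ΔT = 279.00/20.90 = 13.35.
Ẇ_min = Q̇/COP_Carnot = 1.860/13.35 = 0.1393 kW.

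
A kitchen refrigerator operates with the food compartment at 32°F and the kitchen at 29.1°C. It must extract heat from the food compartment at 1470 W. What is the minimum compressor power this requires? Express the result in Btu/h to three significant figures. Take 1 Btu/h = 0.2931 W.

In absolute terms T_C = 273.15 K and T_H = 302.25 K, so ΔT = 29.10 K.
COP_Carnot = T_C/ΔT = 273.15/29.10 = 9.387.
Ẇ_min = Q̇/COP_Carnot = 1470/9.387 = 156.6 W = 534.3 Btu/h.

534 Btu/h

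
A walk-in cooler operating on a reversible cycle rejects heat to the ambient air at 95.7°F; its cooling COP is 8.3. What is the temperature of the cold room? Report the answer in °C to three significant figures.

For a Carnot refrigerator COP_R = T_C/(T_H − T_C), so T_C = COP·T_H/(1 + COP).
With T_H = 308.54 K, T_C = 8.3 × 308.54/9.300 = 275.36 K.
Converting, 275.36 K = 2.21°C.

2.21 °C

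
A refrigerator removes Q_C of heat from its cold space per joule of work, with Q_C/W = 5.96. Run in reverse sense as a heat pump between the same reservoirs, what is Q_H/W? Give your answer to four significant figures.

6.960

The first law on one cycle gives Q_H = Q_C + W, so Q_H/W = Q_C/W + 1.
COP_HP = COP_R + 1 = 5.96 + 1 = 6.96.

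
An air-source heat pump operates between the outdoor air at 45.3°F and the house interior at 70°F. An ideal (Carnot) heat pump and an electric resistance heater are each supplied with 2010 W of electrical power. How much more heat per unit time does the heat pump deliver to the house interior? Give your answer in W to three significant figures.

41100 W

In absolute terms T_C = 280.54 K and T_H = 294.26 K, so ΔT = 13.72 K.
COP_Carnot = T_H/ΔT = 294.26/13.72 = 21.44.
The heat pump delivers Q̇_H = COP × Ẇ = 43100 W; the resistance heater delivers Ẇ = 2010 W.
Extra = (COP − 1)·Ẇ = 41090 W.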